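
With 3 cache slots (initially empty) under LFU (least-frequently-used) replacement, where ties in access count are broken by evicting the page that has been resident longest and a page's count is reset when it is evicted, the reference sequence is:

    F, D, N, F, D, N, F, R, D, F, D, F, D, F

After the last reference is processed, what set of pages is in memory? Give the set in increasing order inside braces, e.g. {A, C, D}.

{D, F, N}

F → miss, frames {F}
D → miss, frames {F,D}
N → miss, frames {F,D,N}
F → hit
D → hit
N → hit
F → hit
R → miss, evict D, frames {F,N,R}
D → miss, evict R, frames {F,N,D}
F → hit
D → hit
F → hit
D → hit
F → hit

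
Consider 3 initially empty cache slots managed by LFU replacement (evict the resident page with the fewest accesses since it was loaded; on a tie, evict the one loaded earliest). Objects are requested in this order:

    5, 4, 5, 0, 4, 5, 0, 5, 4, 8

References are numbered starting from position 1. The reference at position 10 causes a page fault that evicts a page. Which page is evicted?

0

pos 1: 5 → miss, frames [5]
pos 2: 4 → miss, frames [5, 4]
pos 3: 5 → hit
pos 4: 0 → miss, frames [5, 4, 0]
pos 5: 4 → hit
pos 6: 5 → hit
pos 7: 0 → hit
pos 8: 5 → hit
pos 9: 4 → hit
pos 10: 8 → miss, evict 0, frames [5, 4, 8]
At position 10, page 0 is evicted.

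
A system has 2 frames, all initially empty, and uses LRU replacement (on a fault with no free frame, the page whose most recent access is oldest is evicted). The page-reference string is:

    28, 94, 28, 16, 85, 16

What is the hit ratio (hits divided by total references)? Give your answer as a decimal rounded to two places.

0.33

28 -> fault, frames [28]
94 -> fault, frames [28, 94]
28 -> hit
16 -> fault, evict 94, frames [28, 16]
85 -> fault, evict 28, frames [16, 85]
16 -> hit
Hits: 2 of 6 references → 2/6 = 0.3333.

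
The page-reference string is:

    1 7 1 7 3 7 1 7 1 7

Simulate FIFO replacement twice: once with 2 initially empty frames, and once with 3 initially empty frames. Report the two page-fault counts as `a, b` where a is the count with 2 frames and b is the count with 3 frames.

5, 3

2 frames: F F . . F . F F . . → 5 faults.
3 frames: F F . . F . . . . . → 3 faults.
3 < 5: adding a frame reduced faults, as is typical.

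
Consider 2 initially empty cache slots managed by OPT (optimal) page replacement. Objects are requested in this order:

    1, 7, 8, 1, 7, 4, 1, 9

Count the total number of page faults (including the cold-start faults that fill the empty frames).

6

1: fault, frames (1)
7: fault, frames (1 7)
8: fault, evict 7, frames (1 8)
1: hit
7: fault, evict 8, frames (1 7)
4: fault, evict 7, frames (1 4)
1: hit
9: fault, evict 4, frames (1 9)
Page faults: 6.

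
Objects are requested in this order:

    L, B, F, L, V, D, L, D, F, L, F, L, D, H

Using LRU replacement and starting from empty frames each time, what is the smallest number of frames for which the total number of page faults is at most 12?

2

f=1: 14 faults
f=2: 11 faults
f=3: 7 faults
f=4: 6 faults
f=5: 6 faults
f=6: 6 faults
Smallest f with faults ≤ 12 is 2.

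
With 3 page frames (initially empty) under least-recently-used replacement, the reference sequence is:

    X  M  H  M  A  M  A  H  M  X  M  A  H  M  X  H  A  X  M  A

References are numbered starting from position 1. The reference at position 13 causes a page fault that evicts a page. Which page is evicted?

X

pos 1: X: miss, frames (X)
pos 2: M: miss, frames (X M)
pos 3: H: miss, frames (X M H)
pos 4: M: hit
pos 5: A: miss, evict X, frames (H M A)
pos 6: M: hit
pos 7: A: hit
pos 8: H: hit
pos 9: M: hit
pos 10: X: miss, evict A, frames (H M X)
pos 11: M: hit
pos 12: A: miss, evict H, frames (X M A)
pos 13: H: miss, evict X, frames (M A H)
At position 13, page X is evicted.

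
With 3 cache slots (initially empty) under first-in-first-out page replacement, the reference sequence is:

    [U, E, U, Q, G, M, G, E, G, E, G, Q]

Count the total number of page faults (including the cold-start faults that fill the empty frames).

U: miss, frames [U]
E: miss, frames [U, E]
U: hit
Q: miss, frames [U, E, Q]
G: miss, evict U, frames [E, Q, G]
M: miss, evict E, frames [Q, G, M]
G: hit
E: miss, evict Q, frames [G, M, E]
G: hit
E: hit
G: hit
Q: miss, evict G, frames [M, E, Q]
Page faults: 7.

7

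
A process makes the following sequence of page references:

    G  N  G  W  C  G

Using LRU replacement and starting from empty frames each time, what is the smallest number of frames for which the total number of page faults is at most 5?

2

f=1: 6 faults
f=2: 5 faults
f=3: 4 faults
f=4: 4 faults
Smallest f with faults ≤ 5 is 2.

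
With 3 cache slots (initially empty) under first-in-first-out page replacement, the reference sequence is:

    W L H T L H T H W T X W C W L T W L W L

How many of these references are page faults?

10

W → miss, frames {W}
L → miss, frames {W,L}
H → miss, frames {W,L,H}
T → miss, evict W, frames {L,H,T}
L → hit
H → hit
T → hit
H → hit
W → miss, evict L, frames {H,T,W}
T → hit
X → miss, evict H, frames {T,W,X}
W → hit
C → miss, evict T, frames {W,X,C}
W → hit
L → miss, evict W, frames {X,C,L}
T → miss, evict X, frames {C,L,T}
W → miss, evict C, frames {L,T,W}
L → hit
W → hit
L → hit
Page faults: 10.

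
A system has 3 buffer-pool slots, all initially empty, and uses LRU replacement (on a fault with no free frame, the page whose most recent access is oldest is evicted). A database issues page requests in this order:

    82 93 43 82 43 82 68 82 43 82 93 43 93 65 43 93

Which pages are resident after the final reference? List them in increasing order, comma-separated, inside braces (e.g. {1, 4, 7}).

82 → fault, frames (82)
93 → fault, frames (82 93)
43 → fault, frames (82 93 43)
82 → hit
43 → hit
82 → hit
68 → fault, evict 93, frames (43 82 68)
82 → hit
43 → hit
82 → hit
93 → fault, evict 68, frames (43 82 93)
43 → hit
93 → hit
65 → fault, evict 82, frames (43 93 65)
43 → hit
93 → hit

{43, 65, 93}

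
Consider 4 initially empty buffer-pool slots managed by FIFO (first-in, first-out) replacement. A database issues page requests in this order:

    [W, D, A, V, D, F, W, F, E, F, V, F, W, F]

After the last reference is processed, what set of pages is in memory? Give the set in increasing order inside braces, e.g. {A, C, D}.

W: fault, frames {W}
D: fault, frames {W,D}
A: fault, frames {W,D,A}
V: fault, frames {W,D,A,V}
D: hit
F: fault, evict W, frames {D,A,V,F}
W: fault, evict D, frames {A,V,F,W}
F: hit
E: fault, evict A, frames {V,F,W,E}
F: hit
V: hit
F: hit
W: hit
F: hit

{E, F, V, W}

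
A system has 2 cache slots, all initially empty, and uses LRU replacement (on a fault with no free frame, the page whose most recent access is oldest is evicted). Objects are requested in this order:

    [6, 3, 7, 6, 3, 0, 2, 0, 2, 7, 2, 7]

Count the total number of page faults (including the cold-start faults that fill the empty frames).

6: fault, frames {6}
3: fault, frames {6,3}
7: fault, evict 6, frames {3,7}
6: fault, evict 3, frames {7,6}
3: fault, evict 7, frames {6,3}
0: fault, evict 6, frames {3,0}
2: fault, evict 3, frames {0,2}
0: hit
2: hit
7: fault, evict 0, frames {2,7}
2: hit
7: hit
Page faults: 8.

8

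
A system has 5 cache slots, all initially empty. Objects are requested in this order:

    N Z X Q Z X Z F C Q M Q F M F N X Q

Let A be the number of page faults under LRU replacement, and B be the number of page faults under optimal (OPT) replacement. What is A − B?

2

Under LRU: F F F F . . . F F . F . . . . F F . → 9 faults.
Under OPT: F F F F . . . F F . F . . . . . . . → 7 faults.
A − B = 9 − 7 = 2.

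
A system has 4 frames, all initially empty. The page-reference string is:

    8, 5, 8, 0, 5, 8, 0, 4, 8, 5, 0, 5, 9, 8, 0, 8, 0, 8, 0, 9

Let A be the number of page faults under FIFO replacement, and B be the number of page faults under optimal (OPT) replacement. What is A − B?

1

Under FIFO: F F . F . . . F . . . . F F . . . . . . → 6 faults.
Under OPT: F F . F . . . F . . . . F . . . . . . . → 5 faults.
A − B = 6 − 5 = 1.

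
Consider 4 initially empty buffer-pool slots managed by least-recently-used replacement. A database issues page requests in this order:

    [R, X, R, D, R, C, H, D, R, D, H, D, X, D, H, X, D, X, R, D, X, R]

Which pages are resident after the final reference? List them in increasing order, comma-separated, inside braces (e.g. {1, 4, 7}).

R → fault, frames (R)
X → fault, frames (R X)
R → hit
D → fault, frames (X R D)
R → hit
C → fault, frames (X D R C)
H → fault, evict X, frames (D R C H)
D → hit
R → hit
D → hit
H → hit
D → hit
X → fault, evict C, frames (R H D X)
D → hit
H → hit
X → hit
D → hit
X → hit
R → hit
D → hit
X → hit
R → hit

{D, H, R, X}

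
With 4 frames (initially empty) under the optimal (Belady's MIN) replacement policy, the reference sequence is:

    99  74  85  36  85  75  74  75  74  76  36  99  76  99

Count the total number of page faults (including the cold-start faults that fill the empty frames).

6

99: fault, frames {99}
74: fault, frames {99,74}
85: fault, frames {99,74,85}
36: fault, frames {99,74,85,36}
85: hit
75: fault, evict 85, frames {99,74,36,75}
74: hit
75: hit
74: hit
76: fault, evict 75, frames {99,74,36,76}
36: hit
99: hit
76: hit
99: hit
Page faults: 6.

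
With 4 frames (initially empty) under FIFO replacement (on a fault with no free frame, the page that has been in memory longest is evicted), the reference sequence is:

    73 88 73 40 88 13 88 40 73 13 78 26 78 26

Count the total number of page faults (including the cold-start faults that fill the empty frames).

6

73: fault, frames [73]
88: fault, frames [73, 88]
73: hit
40: fault, frames [73, 88, 40]
88: hit
13: fault, frames [73, 88, 40, 13]
88: hit
40: hit
73: hit
13: hit
78: fault, evict 73, frames [88, 40, 13, 78]
26: fault, evict 88, frames [40, 13, 78, 26]
78: hit
26: hit
Page faults: 6.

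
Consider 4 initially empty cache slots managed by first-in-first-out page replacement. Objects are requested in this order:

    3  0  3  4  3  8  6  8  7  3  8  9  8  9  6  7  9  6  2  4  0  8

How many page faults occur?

15

3: fault, frames {3}
0: fault, frames {3,0}
3: hit
4: fault, frames {3,0,4}
3: hit
8: fault, frames {3,0,4,8}
6: fault, evict 3, frames {0,4,8,6}
8: hit
7: fault, evict 0, frames {4,8,6,7}
3: fault, evict 4, frames {8,6,7,3}
8: hit
9: fault, evict 8, frames {6,7,3,9}
8: fault, evict 6, frames {7,3,9,8}
9: hit
6: fault, evict 7, frames {3,9,8,6}
7: fault, evict 3, frames {9,8,6,7}
9: hit
6: hit
2: fault, evict 9, frames {8,6,7,2}
4: fault, evict 8, frames {6,7,2,4}
0: fault, evict 6, frames {7,2,4,0}
8: fault, evict 7, frames {2,4,0,8}
Page faults: 15.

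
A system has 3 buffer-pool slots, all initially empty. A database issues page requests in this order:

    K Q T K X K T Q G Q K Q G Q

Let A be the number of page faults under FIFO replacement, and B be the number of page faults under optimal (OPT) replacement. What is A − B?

1

Under FIFO: F F F . F F . F F . . . . . → 7 faults.
Under OPT: F F F . F . . F F . . . . . → 6 faults.
A − B = 7 − 6 = 1.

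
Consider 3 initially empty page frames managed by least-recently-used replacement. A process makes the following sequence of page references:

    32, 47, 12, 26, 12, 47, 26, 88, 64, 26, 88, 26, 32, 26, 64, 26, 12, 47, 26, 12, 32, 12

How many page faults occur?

32 -> fault, frames (32)
47 -> fault, frames (32 47)
12 -> fault, frames (32 47 12)
26 -> fault, evict 32, frames (47 12 26)
12 -> hit
47 -> hit
26 -> hit
88 -> fault, evict 12, frames (47 26 88)
64 -> fault, evict 47, frames (26 88 64)
26 -> hit
88 -> hit
26 -> hit
32 -> fault, evict 64, frames (88 26 32)
26 -> hit
64 -> fault, evict 88, frames (32 26 64)
26 -> hit
12 -> fault, evict 32, frames (64 26 12)
47 -> fault, evict 64, frames (26 12 47)
26 -> hit
12 -> hit
32 -> fault, evict 47, frames (26 12 32)
12 -> hit
Page faults: 11.

11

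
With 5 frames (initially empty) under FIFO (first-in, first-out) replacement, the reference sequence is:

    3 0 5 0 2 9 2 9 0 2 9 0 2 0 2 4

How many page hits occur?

10

3 -> miss, frames (3)
0 -> miss, frames (3 0)
5 -> miss, frames (3 0 5)
0 -> hit
2 -> miss, frames (3 0 5 2)
9 -> miss, frames (3 0 5 2 9)
2 -> hit
9 -> hit
0 -> hit
2 -> hit
9 -> hit
0 -> hit
2 -> hit
0 -> hit
2 -> hit
4 -> miss, evict 3, frames (0 5 2 9 4)
Hits: 10.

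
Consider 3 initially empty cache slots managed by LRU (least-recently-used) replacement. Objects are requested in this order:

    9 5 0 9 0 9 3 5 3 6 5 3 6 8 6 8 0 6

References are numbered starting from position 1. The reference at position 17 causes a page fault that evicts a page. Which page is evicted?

3

pos 1: 9: fault, frames (9)
pos 2: 5: fault, frames (9 5)
pos 3: 0: fault, frames (9 5 0)
pos 4: 9: hit
pos 5: 0: hit
pos 6: 9: hit
pos 7: 3: fault, evict 5, frames (0 9 3)
pos 8: 5: fault, evict 0, frames (9 3 5)
pos 9: 3: hit
pos 10: 6: fault, evict 9, frames (5 3 6)
pos 11: 5: hit
pos 12: 3: hit
pos 13: 6: hit
pos 14: 8: fault, evict 5, frames (3 6 8)
pos 15: 6: hit
pos 16: 8: hit
pos 17: 0: fault, evict 3, frames (6 8 0)
At position 17, page 3 is evicted.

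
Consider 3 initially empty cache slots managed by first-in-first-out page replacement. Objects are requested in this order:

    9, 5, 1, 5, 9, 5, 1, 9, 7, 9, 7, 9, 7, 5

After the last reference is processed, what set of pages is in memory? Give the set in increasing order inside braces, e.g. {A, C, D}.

{5, 7, 9}

9: miss, frames [9]
5: miss, frames [9, 5]
1: miss, frames [9, 5, 1]
5: hit
9: hit
5: hit
1: hit
9: hit
7: miss, evict 9, frames [5, 1, 7]
9: miss, evict 5, frames [1, 7, 9]
7: hit
9: hit
7: hit
5: miss, evict 1, frames [7, 9, 5]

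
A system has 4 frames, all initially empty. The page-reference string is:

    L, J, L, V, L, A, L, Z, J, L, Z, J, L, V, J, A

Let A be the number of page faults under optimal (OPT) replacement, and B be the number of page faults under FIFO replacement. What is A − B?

Under OPT: F F . F . F . F . . . . . . . F → 6 faults.
Under FIFO: F F . F . F . F . F . F . F . F → 9 faults.
A − B = 6 − 9 = -3.

-3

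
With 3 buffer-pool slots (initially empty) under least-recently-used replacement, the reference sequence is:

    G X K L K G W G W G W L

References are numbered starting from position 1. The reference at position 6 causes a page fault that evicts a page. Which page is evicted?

X

pos 1: G → fault, frames (G)
pos 2: X → fault, frames (G X)
pos 3: K → fault, frames (G X K)
pos 4: L → fault, evict G, frames (X K L)
pos 5: K → hit
pos 6: G → fault, evict X, frames (L K G)
At position 6, page X is evicted.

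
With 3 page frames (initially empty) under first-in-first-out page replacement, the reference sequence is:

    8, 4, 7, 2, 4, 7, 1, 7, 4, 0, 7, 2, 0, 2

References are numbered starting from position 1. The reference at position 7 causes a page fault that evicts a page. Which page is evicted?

4

pos 1: 8 → fault, frames {8}
pos 2: 4 → fault, frames {8,4}
pos 3: 7 → fault, frames {8,4,7}
pos 4: 2 → fault, evict 8, frames {4,7,2}
pos 5: 4 → hit
pos 6: 7 → hit
pos 7: 1 → fault, evict 4, frames {7,2,1}
At position 7, page 4 is evicted.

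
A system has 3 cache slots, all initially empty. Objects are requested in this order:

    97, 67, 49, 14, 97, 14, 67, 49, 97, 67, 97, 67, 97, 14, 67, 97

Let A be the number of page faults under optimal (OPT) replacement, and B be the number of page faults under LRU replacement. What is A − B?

-3

Under OPT: F F F F . . . F . . . . . F . . → 6 faults.
Under LRU: F F F F F . F F F . . . . F . . → 9 faults.
A − B = 6 − 9 = -3.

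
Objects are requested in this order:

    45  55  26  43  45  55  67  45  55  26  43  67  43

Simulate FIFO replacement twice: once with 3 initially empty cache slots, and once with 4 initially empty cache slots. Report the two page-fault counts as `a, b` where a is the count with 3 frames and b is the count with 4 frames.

3 frames: F F F F F F F . . F F . . → 9 faults.
4 frames: F F F F . . F F F F F F . → 10 faults.
10 > 9: adding a frame increased faults — Belady's anomaly.

9, 10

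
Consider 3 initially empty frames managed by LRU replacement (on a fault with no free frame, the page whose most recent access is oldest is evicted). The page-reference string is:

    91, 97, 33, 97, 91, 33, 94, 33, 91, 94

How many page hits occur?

6

91 → miss, frames [91]
97 → miss, frames [91, 97]
33 → miss, frames [91, 97, 33]
97 → hit
91 → hit
33 → hit
94 → miss, evict 97, frames [91, 33, 94]
33 → hit
91 → hit
94 → hit
Hits: 6.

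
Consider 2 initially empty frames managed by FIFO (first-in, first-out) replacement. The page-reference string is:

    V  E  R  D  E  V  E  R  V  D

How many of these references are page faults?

V → miss, frames {V}
E → miss, frames {V,E}
R → miss, evict V, frames {E,R}
D → miss, evict E, frames {R,D}
E → miss, evict R, frames {D,E}
V → miss, evict D, frames {E,V}
E → hit
R → miss, evict E, frames {V,R}
V → hit
D → miss, evict V, frames {R,D}
Page faults: 8.

8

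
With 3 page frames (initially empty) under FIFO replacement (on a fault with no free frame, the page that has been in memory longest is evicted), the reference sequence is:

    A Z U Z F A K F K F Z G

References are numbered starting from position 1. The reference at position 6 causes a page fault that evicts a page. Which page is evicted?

Z

pos 1: A → fault, frames [A]
pos 2: Z → fault, frames [A, Z]
pos 3: U → fault, frames [A, Z, U]
pos 4: Z → hit
pos 5: F → fault, evict A, frames [Z, U, F]
pos 6: A → fault, evict Z, frames [U, F, A]
At position 6, page Z is evicted.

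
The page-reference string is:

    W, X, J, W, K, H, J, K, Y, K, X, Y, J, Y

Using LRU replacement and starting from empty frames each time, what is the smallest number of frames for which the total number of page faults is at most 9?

f=1: 14 faults
f=2: 12 faults
f=3: 9 faults
f=4: 7 faults
f=5: 7 faults
f=6: 6 faults
Smallest f with faults ≤ 9 is 3.

3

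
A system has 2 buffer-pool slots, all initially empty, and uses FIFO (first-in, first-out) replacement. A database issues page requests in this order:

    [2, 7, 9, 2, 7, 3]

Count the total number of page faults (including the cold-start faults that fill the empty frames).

2 -> fault, frames {2}
7 -> fault, frames {2,7}
9 -> fault, evict 2, frames {7,9}
2 -> fault, evict 7, frames {9,2}
7 -> fault, evict 9, frames {2,7}
3 -> fault, evict 2, frames {7,3}
Page faults: 6.

6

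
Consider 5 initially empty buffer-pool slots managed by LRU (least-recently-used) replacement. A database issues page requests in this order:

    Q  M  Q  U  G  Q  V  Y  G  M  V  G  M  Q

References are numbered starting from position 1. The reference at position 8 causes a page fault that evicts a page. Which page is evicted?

pos 1: Q -> miss, frames [Q]
pos 2: M -> miss, frames [Q, M]
pos 3: Q -> hit
pos 4: U -> miss, frames [M, Q, U]
pos 5: G -> miss, frames [M, Q, U, G]
pos 6: Q -> hit
pos 7: V -> miss, frames [M, U, G, Q, V]
pos 8: Y -> miss, evict M, frames [U, G, Q, V, Y]
At position 8, page M is evicted.

M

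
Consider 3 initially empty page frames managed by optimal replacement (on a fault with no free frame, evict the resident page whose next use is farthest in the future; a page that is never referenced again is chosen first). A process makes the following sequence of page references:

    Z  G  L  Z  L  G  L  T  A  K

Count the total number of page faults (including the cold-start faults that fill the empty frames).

Z → miss, frames (Z)
G → miss, frames (Z G)
L → miss, frames (Z G L)
Z → hit
L → hit
G → hit
L → hit
T → miss, evict L, frames (Z G T)
A → miss, evict T, frames (Z G A)
K → miss, evict A, frames (Z G K)
Page faults: 6.

6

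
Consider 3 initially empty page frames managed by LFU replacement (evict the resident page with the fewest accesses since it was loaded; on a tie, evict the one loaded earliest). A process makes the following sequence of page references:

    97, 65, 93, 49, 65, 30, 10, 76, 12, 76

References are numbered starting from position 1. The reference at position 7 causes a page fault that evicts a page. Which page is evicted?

pos 1: 97 -> miss, frames (97)
pos 2: 65 -> miss, frames (97 65)
pos 3: 93 -> miss, frames (97 65 93)
pos 4: 49 -> miss, evict 97, frames (65 93 49)
pos 5: 65 -> hit
pos 6: 30 -> miss, evict 93, frames (65 49 30)
pos 7: 10 -> miss, evict 49, frames (65 30 10)
At position 7, page 49 is evicted.

49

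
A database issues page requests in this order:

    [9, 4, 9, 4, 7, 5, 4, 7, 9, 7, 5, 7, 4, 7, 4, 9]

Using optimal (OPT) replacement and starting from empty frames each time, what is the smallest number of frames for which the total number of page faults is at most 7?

f=1: 16 faults
f=2: 9 faults
f=3: 6 faults
f=4: 4 faults
Smallest f with faults ≤ 7 is 3.

3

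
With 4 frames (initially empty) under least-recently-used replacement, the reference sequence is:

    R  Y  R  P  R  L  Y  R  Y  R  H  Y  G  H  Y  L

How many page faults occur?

7

R -> miss, frames [R]
Y -> miss, frames [R, Y]
R -> hit
P -> miss, frames [Y, R, P]
R -> hit
L -> miss, frames [Y, P, R, L]
Y -> hit
R -> hit
Y -> hit
R -> hit
H -> miss, evict P, frames [L, Y, R, H]
Y -> hit
G -> miss, evict L, frames [R, H, Y, G]
H -> hit
Y -> hit
L -> miss, evict R, frames [G, H, Y, L]
Page faults: 7.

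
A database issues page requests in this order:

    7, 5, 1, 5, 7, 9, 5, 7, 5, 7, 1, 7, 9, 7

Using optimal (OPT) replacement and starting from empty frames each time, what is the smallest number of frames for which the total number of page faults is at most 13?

2

f=1: 14 faults
f=2: 8 faults
f=3: 5 faults
f=4: 4 faults
Smallest f with faults ≤ 13 is 2.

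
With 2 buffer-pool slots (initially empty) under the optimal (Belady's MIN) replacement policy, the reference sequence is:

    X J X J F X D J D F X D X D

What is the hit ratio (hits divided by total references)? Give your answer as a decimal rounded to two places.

X -> fault, frames [X]
J -> fault, frames [X, J]
X -> hit
J -> hit
F -> fault, evict J, frames [X, F]
X -> hit
D -> fault, evict X, frames [F, D]
J -> fault, evict F, frames [D, J]
D -> hit
F -> fault, evict J, frames [D, F]
X -> fault, evict F, frames [D, X]
D -> hit
X -> hit
D -> hit
Hits: 7 of 14 references → 7/14 = 0.5000.

0.50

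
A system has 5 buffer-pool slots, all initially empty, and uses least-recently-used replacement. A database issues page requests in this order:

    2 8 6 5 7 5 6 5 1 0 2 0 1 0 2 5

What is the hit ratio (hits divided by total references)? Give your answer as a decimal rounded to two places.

0.50

2 → miss, frames (2)
8 → miss, frames (2 8)
6 → miss, frames (2 8 6)
5 → miss, frames (2 8 6 5)
7 → miss, frames (2 8 6 5 7)
5 → hit
6 → hit
5 → hit
1 → miss, evict 2, frames (8 7 6 5 1)
0 → miss, evict 8, frames (7 6 5 1 0)
2 → miss, evict 7, frames (6 5 1 0 2)
0 → hit
1 → hit
0 → hit
2 → hit
5 → hit
Hits: 8 of 16 references → 8/16 = 0.5000.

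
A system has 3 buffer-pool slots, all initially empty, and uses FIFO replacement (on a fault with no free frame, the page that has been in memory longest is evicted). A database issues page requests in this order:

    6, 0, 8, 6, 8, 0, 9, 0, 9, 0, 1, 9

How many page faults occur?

6: fault, frames {6}
0: fault, frames {6,0}
8: fault, frames {6,0,8}
6: hit
8: hit
0: hit
9: fault, evict 6, frames {0,8,9}
0: hit
9: hit
0: hit
1: fault, evict 0, frames {8,9,1}
9: hit
Page faults: 5.

5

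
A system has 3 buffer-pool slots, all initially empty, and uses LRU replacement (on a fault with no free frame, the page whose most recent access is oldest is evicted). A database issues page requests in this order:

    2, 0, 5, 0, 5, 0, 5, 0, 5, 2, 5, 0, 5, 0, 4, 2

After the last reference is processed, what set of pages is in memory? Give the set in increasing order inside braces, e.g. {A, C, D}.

2 → miss, frames (2)
0 → miss, frames (2 0)
5 → miss, frames (2 0 5)
0 → hit
5 → hit
0 → hit
5 → hit
0 → hit
5 → hit
2 → hit
5 → hit
0 → hit
5 → hit
0 → hit
4 → miss, evict 2, frames (5 0 4)
2 → miss, evict 5, frames (0 4 2)

{0, 2, 4}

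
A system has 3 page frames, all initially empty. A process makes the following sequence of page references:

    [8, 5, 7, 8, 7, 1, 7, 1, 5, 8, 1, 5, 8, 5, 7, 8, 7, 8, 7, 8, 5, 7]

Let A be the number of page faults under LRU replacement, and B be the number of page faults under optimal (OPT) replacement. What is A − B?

1

Under LRU: F F F . . F . . F F . . . . F . . . . . . . → 7 faults.
Under OPT: F F F . . F . . . F . . . . F . . . . . . . → 6 faults.
A − B = 7 − 6 = 1.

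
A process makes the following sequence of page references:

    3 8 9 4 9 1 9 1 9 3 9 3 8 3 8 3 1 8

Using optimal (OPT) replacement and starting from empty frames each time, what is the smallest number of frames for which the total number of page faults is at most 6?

f=1: 18 faults
f=2: 8 faults
f=3: 6 faults
f=4: 5 faults
f=5: 5 faults
Smallest f with faults ≤ 6 is 3.

3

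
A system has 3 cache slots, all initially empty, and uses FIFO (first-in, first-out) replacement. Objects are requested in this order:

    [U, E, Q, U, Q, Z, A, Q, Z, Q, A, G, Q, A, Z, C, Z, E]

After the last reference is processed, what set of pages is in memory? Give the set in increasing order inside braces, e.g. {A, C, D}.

U: miss, frames {U}
E: miss, frames {U,E}
Q: miss, frames {U,E,Q}
U: hit
Q: hit
Z: miss, evict U, frames {E,Q,Z}
A: miss, evict E, frames {Q,Z,A}
Q: hit
Z: hit
Q: hit
A: hit
G: miss, evict Q, frames {Z,A,G}
Q: miss, evict Z, frames {A,G,Q}
A: hit
Z: miss, evict A, frames {G,Q,Z}
C: miss, evict G, frames {Q,Z,C}
Z: hit
E: miss, evict Q, frames {Z,C,E}

{C, E, Z}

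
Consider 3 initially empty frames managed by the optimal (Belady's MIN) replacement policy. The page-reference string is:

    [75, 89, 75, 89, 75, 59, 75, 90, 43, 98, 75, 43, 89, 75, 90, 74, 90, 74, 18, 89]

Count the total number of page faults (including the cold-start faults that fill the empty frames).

10

75: miss, frames {75}
89: miss, frames {75,89}
75: hit
89: hit
75: hit
59: miss, frames {75,89,59}
75: hit
90: miss, evict 59, frames {75,89,90}
43: miss, evict 90, frames {75,89,43}
98: miss, evict 89, frames {75,43,98}
75: hit
43: hit
89: miss, evict 98, frames {75,43,89}
75: hit
90: miss, evict 43, frames {75,89,90}
74: miss, evict 75, frames {89,90,74}
90: hit
74: hit
18: miss, evict 74, frames {89,90,18}
89: hit
Page faults: 10.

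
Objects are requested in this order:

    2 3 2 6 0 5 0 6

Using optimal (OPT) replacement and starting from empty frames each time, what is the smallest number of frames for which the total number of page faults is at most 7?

f=1: 8 faults
f=2: 6 faults
f=3: 5 faults
f=4: 5 faults
f=5: 5 faults
Smallest f with faults ≤ 7 is 2.

2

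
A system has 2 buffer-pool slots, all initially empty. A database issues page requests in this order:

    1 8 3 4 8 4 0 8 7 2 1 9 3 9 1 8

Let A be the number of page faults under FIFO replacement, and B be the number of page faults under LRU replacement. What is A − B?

Under FIFO: F F F F F . F . F F F F F . F F → 13 faults.
Under LRU: F F F F F . F F F F F F F . F F → 14 faults.
A − B = 13 − 14 = -1.

-1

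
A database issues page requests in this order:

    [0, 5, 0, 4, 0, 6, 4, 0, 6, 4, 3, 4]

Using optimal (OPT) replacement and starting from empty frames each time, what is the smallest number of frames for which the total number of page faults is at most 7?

f=1: 12 faults
f=2: 7 faults
f=3: 5 faults
f=4: 5 faults
f=5: 5 faults
Smallest f with faults ≤ 7 is 2.

2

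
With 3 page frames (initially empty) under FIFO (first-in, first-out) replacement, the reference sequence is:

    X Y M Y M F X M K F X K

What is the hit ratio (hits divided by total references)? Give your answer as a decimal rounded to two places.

X -> miss, frames (X)
Y -> miss, frames (X Y)
M -> miss, frames (X Y M)
Y -> hit
M -> hit
F -> miss, evict X, frames (Y M F)
X -> miss, evict Y, frames (M F X)
M -> hit
K -> miss, evict M, frames (F X K)
F -> hit
X -> hit
K -> hit
Hits: 6 of 12 references → 6/12 = 0.5000.

0.50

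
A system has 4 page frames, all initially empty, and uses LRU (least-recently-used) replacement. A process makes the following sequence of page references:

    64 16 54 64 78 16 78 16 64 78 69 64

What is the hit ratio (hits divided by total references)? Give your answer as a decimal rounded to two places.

0.58

64 -> miss, frames [64]
16 -> miss, frames [64, 16]
54 -> miss, frames [64, 16, 54]
64 -> hit
78 -> miss, frames [16, 54, 64, 78]
16 -> hit
78 -> hit
16 -> hit
64 -> hit
78 -> hit
69 -> miss, evict 54, frames [16, 64, 78, 69]
64 -> hit
Hits: 7 of 12 references → 7/12 = 0.5833.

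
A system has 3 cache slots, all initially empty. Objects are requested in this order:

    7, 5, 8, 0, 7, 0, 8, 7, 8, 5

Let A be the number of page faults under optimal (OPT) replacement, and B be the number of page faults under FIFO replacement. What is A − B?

-1

Under OPT: F F F F . . . . . F → 5 faults.
Under FIFO: F F F F F . . . . F → 6 faults.
A − B = 5 − 6 = -1.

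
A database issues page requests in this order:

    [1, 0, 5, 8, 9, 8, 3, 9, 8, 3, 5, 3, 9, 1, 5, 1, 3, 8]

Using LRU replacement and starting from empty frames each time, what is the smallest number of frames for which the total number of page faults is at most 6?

6

f=1: 18 faults
f=2: 15 faults
f=3: 12 faults
f=4: 8 faults
f=5: 7 faults
f=6: 6 faults
Smallest f with faults ≤ 6 is 6.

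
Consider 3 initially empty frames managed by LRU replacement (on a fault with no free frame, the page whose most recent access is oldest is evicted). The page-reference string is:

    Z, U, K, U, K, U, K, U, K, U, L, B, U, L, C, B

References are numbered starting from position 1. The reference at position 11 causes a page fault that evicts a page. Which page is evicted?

Z

pos 1: Z → miss, frames {Z}
pos 2: U → miss, frames {Z,U}
pos 3: K → miss, frames {Z,U,K}
pos 4: U → hit
pos 5: K → hit
pos 6: U → hit
pos 7: K → hit
pos 8: U → hit
pos 9: K → hit
pos 10: U → hit
pos 11: L → miss, evict Z, frames {K,U,L}
At position 11, page Z is evicted.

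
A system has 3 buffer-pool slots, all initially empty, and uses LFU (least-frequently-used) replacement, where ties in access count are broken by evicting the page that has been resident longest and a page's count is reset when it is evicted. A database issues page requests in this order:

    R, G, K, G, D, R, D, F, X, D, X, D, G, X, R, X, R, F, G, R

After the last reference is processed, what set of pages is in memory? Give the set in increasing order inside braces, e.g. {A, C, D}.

{D, R, X}

R -> miss, frames {R}
G -> miss, frames {R,G}
K -> miss, frames {R,G,K}
G -> hit
D -> miss, evict R, frames {G,K,D}
R -> miss, evict K, frames {G,D,R}
D -> hit
F -> miss, evict R, frames {G,D,F}
X -> miss, evict F, frames {G,D,X}
D -> hit
X -> hit
D -> hit
G -> hit
X -> hit
R -> miss, evict G, frames {D,X,R}
X -> hit
R -> hit
F -> miss, evict R, frames {D,X,F}
G -> miss, evict F, frames {D,X,G}
R -> miss, evict G, frames {D,X,R}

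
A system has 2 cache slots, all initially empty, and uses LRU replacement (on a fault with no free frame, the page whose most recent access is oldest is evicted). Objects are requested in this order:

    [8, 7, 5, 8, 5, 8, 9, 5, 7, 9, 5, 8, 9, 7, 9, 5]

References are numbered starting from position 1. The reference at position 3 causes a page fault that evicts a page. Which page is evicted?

8

pos 1: 8 → miss, frames {8}
pos 2: 7 → miss, frames {8,7}
pos 3: 5 → miss, evict 8, frames {7,5}
At position 3, page 8 is evicted.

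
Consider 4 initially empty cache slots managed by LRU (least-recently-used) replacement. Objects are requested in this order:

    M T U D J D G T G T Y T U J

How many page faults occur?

10

M → fault, frames (M)
T → fault, frames (M T)
U → fault, frames (M T U)
D → fault, frames (M T U D)
J → fault, evict M, frames (T U D J)
D → hit
G → fault, evict T, frames (U J D G)
T → fault, evict U, frames (J D G T)
G → hit
T → hit
Y → fault, evict J, frames (D G T Y)
T → hit
U → fault, evict D, frames (G Y T U)
J → fault, evict G, frames (Y T U J)
Page faults: 10.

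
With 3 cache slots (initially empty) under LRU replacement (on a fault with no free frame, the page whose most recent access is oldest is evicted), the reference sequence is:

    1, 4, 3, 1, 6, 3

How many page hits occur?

1: miss, frames {1}
4: miss, frames {1,4}
3: miss, frames {1,4,3}
1: hit
6: miss, evict 4, frames {3,1,6}
3: hit
Hits: 2.

2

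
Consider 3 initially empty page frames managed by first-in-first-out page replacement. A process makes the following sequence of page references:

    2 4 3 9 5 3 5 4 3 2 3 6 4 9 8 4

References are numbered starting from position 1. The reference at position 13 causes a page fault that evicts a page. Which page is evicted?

pos 1: 2: fault, frames (2)
pos 2: 4: fault, frames (2 4)
pos 3: 3: fault, frames (2 4 3)
pos 4: 9: fault, evict 2, frames (4 3 9)
pos 5: 5: fault, evict 4, frames (3 9 5)
pos 6: 3: hit
pos 7: 5: hit
pos 8: 4: fault, evict 3, frames (9 5 4)
pos 9: 3: fault, evict 9, frames (5 4 3)
pos 10: 2: fault, evict 5, frames (4 3 2)
pos 11: 3: hit
pos 12: 6: fault, evict 4, frames (3 2 6)
pos 13: 4: fault, evict 3, frames (2 6 4)
At position 13, page 3 is evicted.

3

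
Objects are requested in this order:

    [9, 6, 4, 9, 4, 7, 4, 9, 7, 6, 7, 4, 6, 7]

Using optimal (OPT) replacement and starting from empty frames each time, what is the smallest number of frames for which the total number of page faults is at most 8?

f=1: 14 faults
f=2: 8 faults
f=3: 5 faults
f=4: 4 faults
Smallest f with faults ≤ 8 is 2.

2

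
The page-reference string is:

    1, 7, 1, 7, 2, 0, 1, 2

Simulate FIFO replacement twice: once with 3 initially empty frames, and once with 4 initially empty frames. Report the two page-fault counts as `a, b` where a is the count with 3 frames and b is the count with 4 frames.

3 frames: F F . . F F F . → 5 faults.
4 frames: F F . . F F . . → 4 faults.
4 < 5: adding a frame reduced faults, as is typical.

5, 4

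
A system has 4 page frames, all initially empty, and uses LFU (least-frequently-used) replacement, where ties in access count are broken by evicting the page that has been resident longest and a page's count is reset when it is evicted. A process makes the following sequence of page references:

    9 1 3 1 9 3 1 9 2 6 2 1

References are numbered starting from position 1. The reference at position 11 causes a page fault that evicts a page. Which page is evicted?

6

pos 1: 9: miss, frames (9)
pos 2: 1: miss, frames (9 1)
pos 3: 3: miss, frames (9 1 3)
pos 4: 1: hit
pos 5: 9: hit
pos 6: 3: hit
pos 7: 1: hit
pos 8: 9: hit
pos 9: 2: miss, frames (9 1 3 2)
pos 10: 6: miss, evict 2, frames (9 1 3 6)
pos 11: 2: miss, evict 6, frames (9 1 3 2)
At position 11, page 6 is evicted.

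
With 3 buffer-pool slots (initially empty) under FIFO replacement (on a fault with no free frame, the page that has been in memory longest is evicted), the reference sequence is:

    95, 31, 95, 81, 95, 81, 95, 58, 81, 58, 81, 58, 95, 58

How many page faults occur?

95: fault, frames (95)
31: fault, frames (95 31)
95: hit
81: fault, frames (95 31 81)
95: hit
81: hit
95: hit
58: fault, evict 95, frames (31 81 58)
81: hit
58: hit
81: hit
58: hit
95: fault, evict 31, frames (81 58 95)
58: hit
Page faults: 5.

5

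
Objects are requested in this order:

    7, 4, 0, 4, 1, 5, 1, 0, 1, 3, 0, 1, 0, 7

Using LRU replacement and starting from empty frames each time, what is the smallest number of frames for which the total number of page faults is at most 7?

4

f=1: 14 faults
f=2: 10 faults
f=3: 8 faults
f=4: 7 faults
f=5: 7 faults
f=6: 6 faults
Smallest f with faults ≤ 7 is 4.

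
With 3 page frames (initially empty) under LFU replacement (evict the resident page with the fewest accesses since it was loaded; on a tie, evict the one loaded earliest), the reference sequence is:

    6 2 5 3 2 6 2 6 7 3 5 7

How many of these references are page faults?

9

6 -> fault, frames (6)
2 -> fault, frames (6 2)
5 -> fault, frames (6 2 5)
3 -> fault, evict 6, frames (2 5 3)
2 -> hit
6 -> fault, evict 5, frames (2 3 6)
2 -> hit
6 -> hit
7 -> fault, evict 3, frames (2 6 7)
3 -> fault, evict 7, frames (2 6 3)
5 -> fault, evict 3, frames (2 6 5)
7 -> fault, evict 5, frames (2 6 7)
Page faults: 9.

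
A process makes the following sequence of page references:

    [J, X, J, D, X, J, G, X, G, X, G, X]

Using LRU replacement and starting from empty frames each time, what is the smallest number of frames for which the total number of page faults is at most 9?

2

f=1: 12 faults
f=2: 7 faults
f=3: 4 faults
f=4: 4 faults
Smallest f with faults ≤ 9 is 2.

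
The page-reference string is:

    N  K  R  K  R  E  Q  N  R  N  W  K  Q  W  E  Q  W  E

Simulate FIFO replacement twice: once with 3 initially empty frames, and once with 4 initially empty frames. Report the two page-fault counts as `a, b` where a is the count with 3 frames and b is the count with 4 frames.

3 frames: F F F . . F F F F . F F F . F . F . → 12 faults.
4 frames: F F F . . F F F . . F F . . F F . . → 10 faults.
10 < 12: adding a frame reduced faults, as is typical.

12, 10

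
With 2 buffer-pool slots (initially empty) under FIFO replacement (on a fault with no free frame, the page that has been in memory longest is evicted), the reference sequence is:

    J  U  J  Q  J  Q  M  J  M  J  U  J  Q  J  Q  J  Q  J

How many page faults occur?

J → miss, frames [J]
U → miss, frames [J, U]
J → hit
Q → miss, evict J, frames [U, Q]
J → miss, evict U, frames [Q, J]
Q → hit
M → miss, evict Q, frames [J, M]
J → hit
M → hit
J → hit
U → miss, evict J, frames [M, U]
J → miss, evict M, frames [U, J]
Q → miss, evict U, frames [J, Q]
J → hit
Q → hit
J → hit
Q → hit
J → hit
Page faults: 8.

8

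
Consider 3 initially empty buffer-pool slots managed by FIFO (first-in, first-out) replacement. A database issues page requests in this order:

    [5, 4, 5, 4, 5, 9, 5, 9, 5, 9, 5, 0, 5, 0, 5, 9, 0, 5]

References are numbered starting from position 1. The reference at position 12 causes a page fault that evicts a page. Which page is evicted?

5

pos 1: 5: miss, frames {5}
pos 2: 4: miss, frames {5,4}
pos 3: 5: hit
pos 4: 4: hit
pos 5: 5: hit
pos 6: 9: miss, frames {5,4,9}
pos 7: 5: hit
pos 8: 9: hit
pos 9: 5: hit
pos 10: 9: hit
pos 11: 5: hit
pos 12: 0: miss, evict 5, frames {4,9,0}
At position 12, page 5 is evicted.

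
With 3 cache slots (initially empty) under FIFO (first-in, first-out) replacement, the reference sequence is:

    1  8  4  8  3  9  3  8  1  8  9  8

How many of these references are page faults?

1 → miss, frames (1)
8 → miss, frames (1 8)
4 → miss, frames (1 8 4)
8 → hit
3 → miss, evict 1, frames (8 4 3)
9 → miss, evict 8, frames (4 3 9)
3 → hit
8 → miss, evict 4, frames (3 9 8)
1 → miss, evict 3, frames (9 8 1)
8 → hit
9 → hit
8 → hit
Page faults: 7.

7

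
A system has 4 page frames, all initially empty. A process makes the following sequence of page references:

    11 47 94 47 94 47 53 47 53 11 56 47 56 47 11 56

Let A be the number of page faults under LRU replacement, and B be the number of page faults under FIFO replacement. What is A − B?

-1

Under LRU: F F F . . . F . . . F . . . . . → 5 faults.
Under FIFO: F F F . . . F . . . F . . . F . → 6 faults.
A − B = 5 − 6 = -1.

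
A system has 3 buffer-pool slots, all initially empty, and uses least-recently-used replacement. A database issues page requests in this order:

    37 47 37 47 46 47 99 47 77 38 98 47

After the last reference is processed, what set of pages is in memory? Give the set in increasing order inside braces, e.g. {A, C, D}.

{38, 47, 98}

37 -> fault, frames {37}
47 -> fault, frames {37,47}
37 -> hit
47 -> hit
46 -> fault, frames {37,47,46}
47 -> hit
99 -> fault, evict 37, frames {46,47,99}
47 -> hit
77 -> fault, evict 46, frames {99,47,77}
38 -> fault, evict 99, frames {47,77,38}
98 -> fault, evict 47, frames {77,38,98}
47 -> fault, evict 77, frames {38,98,47}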